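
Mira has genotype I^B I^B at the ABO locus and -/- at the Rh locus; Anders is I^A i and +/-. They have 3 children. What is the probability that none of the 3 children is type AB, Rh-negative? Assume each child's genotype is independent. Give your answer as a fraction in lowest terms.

27/64

ABO cross I^B I^B × I^A i → 1/2 B, 1/2 AB.
Rh cross -/- × +/- → 1/2 Rh+, 1/2 Rh-; so P(type AB, Rh-negative) = 1/2 × 1/2 = 1/4 per child.
P(not type AB, Rh-negative) = 3/4 for one child; (3/4)^3 = 27/64.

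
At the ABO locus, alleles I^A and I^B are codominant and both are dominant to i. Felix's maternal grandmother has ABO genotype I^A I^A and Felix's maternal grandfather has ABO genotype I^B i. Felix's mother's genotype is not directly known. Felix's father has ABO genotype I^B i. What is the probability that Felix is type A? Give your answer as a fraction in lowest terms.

Felix's mother's ABO genotype from I^A I^A × I^B i: 1/2 I^A I^B, 1/2 I^A i.
Crossing each possibility with the father I^B i and summing P(type A): 1/2·1/4 + 1/2·1/4 = 1/4.

1/4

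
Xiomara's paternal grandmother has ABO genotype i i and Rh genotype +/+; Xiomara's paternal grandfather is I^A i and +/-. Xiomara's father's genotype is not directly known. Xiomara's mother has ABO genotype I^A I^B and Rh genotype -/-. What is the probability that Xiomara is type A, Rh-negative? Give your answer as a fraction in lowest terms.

1/8

Xiomara's father's ABO genotype from i i × I^A i: 1/2 I^A i, 1/2 i i.
Crossing each possibility with the mother I^A I^B and summing P(type A): 1/2·1/2 + 1/2·1/2 = 1/2.
Similarly for Rh via the father's Rh distribution: P(Rh-) = 1/4.
Independent loci: 1/2 × 1/4 = 1/8.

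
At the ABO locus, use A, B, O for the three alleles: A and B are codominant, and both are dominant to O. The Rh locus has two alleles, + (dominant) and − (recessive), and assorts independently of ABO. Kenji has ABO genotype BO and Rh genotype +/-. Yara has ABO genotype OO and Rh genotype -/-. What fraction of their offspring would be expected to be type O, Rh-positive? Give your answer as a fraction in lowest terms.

ABO cross BO × OO → offspring phenotypes: 1/2 O, 1/2 B.
Rh cross +/- × -/- → 1/2 Rh+, 1/2 Rh-.
Independent loci: P(type O, Rh-positive) = 1/2 × 1/2 = 1/4.

1/4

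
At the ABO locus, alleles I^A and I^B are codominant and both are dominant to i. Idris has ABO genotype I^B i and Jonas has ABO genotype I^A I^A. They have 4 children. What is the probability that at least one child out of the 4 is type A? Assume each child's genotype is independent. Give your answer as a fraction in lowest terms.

15/16

ABO cross I^B i × I^A I^A → 1/2 A, 1/2 AB.
So P(type A) = 1/2 per child.
P(none) = (1/2)^4 = 1/16; P(at least one) = 1 − 1/16 = 15/16.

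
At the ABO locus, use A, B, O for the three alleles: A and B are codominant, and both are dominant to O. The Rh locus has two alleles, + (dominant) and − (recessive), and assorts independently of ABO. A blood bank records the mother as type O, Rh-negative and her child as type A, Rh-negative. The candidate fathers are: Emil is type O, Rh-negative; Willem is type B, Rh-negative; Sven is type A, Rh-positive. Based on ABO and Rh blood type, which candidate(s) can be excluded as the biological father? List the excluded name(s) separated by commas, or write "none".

A candidate is excluded only if no genotype consistent with his phenotype could produce a type A, Rh-negative child with a type O, Rh-negative mother.
Emil (type O, Rh-): no genotype consistent with that phenotype can produce a type-A Rh- child with a type-O mother.
Willem (type B, Rh-): no genotype consistent with that phenotype can produce a type-A Rh- child with a type-O mother.

Emil, Willem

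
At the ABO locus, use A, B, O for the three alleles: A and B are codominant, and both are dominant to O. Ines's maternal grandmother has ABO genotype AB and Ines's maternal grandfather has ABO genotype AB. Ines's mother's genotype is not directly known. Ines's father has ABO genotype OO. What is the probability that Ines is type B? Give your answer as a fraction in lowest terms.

1/2

Ines's mother's ABO genotype from AB × AB: 1/4 AA, 1/2 AB, 1/4 BB.
Crossing each possibility with the father OO and summing P(type B): 1/4·0 + 1/2·1/2 + 1/4·1 = 1/2.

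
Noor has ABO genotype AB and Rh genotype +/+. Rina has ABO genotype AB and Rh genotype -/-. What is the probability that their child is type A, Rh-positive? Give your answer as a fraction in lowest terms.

ABO cross AB × AB → offspring phenotypes: 1/4 A, 1/4 B, 1/2 AB.
Rh cross +/+ × -/- → 1 Rh+.
Independent loci: P(type A, Rh-positive) = 1/4 × 1 = 1/4.

1/4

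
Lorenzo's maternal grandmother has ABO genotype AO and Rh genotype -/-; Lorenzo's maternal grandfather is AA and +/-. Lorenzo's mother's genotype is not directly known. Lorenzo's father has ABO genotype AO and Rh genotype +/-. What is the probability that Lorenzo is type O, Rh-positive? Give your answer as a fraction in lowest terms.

Lorenzo's mother's ABO genotype from AO × AA: 1/2 AA, 1/2 AO.
Crossing each possibility with the father AO and summing P(type O): 1/2·0 + 1/2·1/4 = 1/8.
Similarly for Rh via the mother's Rh distribution: P(Rh+) = 5/8.
Independent loci: 1/8 × 5/8 = 5/64.

5/64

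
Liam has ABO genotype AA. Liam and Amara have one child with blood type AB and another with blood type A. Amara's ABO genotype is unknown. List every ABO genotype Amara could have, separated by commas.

AB, BO

For each candidate genotype of Amara, check whether crossing it with AA can produce every observed child phenotype.
  AA → possible child types {A} ✗
  AB → possible child types {A, AB} ✓
  AO → possible child types {A} ✗
  BB → possible child types {AB} ✗
  BO → possible child types {A, AB} ✓
  OO → possible child types {A} ✗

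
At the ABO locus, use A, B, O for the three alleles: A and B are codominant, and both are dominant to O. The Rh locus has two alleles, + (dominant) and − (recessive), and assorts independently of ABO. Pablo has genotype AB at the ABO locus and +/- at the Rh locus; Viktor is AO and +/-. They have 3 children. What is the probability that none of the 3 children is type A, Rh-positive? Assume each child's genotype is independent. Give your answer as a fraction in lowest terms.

125/512

ABO cross AB × AO → 1/2 A, 1/4 B, 1/4 AB.
Rh cross +/- × +/- → 3/4 Rh+, 1/4 Rh-; so P(type A, Rh-positive) = 1/2 × 3/4 = 3/8 per child.
P(not type A, Rh-positive) = 5/8 for one child; (5/8)^3 = 125/512.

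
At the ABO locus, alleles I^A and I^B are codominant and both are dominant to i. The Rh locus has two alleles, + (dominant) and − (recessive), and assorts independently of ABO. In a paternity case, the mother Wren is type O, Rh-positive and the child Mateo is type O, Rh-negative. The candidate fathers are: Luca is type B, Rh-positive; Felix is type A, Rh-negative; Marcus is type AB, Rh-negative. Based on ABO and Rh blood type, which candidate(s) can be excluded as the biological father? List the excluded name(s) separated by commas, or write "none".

Marcus

A candidate is excluded only if no genotype consistent with his phenotype could produce a type O, Rh-negative child with a type O, Rh-positive mother.
Marcus (type AB, Rh-): no genotype consistent with that phenotype can produce a type-O Rh- child with a type-O mother.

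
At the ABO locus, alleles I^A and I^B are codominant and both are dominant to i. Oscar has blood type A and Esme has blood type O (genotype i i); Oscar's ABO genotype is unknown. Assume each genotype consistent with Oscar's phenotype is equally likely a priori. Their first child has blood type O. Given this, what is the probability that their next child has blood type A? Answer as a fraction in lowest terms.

Possible genotypes: Oscar ∈ {I^A I^A, I^A i}; Esme ∈ {i i}.
Weight each parental genotype pair by prior × P(type-O child):
  I^A i × i i: posterior weight 1; P(next child type A) = 1/2.
Weighted sum = 1/2.

1/2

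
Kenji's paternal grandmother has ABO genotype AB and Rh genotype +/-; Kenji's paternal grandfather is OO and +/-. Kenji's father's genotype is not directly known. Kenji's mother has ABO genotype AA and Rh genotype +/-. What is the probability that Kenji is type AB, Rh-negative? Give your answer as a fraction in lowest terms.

1/16

Kenji's father's ABO genotype from AB × OO: 1/2 AO, 1/2 BO.
Crossing each possibility with the mother AA and summing P(type AB): 1/2·0 + 1/2·1/2 = 1/4.
Similarly for Rh via the father's Rh distribution: P(Rh-) = 1/4.
Independent loci: 1/4 × 1/4 = 1/16.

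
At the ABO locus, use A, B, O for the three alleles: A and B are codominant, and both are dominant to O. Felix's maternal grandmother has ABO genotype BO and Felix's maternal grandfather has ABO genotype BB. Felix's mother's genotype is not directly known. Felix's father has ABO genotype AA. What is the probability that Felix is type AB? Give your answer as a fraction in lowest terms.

3/4

Felix's mother's ABO genotype from BO × BB: 1/2 BB, 1/2 BO.
Crossing each possibility with the father AA and summing P(type AB): 1/2·1 + 1/2·1/2 = 3/4.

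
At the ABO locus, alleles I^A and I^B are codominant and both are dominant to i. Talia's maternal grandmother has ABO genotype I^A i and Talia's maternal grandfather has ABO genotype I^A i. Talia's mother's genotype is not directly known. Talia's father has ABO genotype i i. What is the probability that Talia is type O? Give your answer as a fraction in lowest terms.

1/2

Talia's mother's ABO genotype from I^A i × I^A i: 1/4 I^A I^A, 1/2 I^A i, 1/4 i i.
Crossing each possibility with the father i i and summing P(type O): 1/4·0 + 1/2·1/2 + 1/4·1 = 1/2.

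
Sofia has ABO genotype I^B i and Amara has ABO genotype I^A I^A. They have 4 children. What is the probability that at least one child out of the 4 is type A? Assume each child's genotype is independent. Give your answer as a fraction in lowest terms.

15/16

ABO cross I^B i × I^A I^A → 1/2 A, 1/2 AB.
So P(type A) = 1/2 per child.
P(none) = (1/2)^4 = 1/16; P(at least one) = 1 − 1/16 = 15/16.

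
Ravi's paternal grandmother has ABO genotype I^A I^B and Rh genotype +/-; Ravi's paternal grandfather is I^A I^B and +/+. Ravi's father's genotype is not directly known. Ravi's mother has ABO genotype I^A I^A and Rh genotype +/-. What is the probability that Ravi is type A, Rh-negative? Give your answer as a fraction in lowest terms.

Ravi's father's ABO genotype from I^A I^B × I^A I^B: 1/4 I^A I^A, 1/2 I^A I^B, 1/4 I^B I^B.
Crossing each possibility with the mother I^A I^A and summing P(type A): 1/4·1 + 1/2·1/2 + 1/4·0 = 1/2.
Similarly for Rh via the father's Rh distribution: P(Rh-) = 1/8.
Independent loci: 1/2 × 1/8 = 1/16.

1/16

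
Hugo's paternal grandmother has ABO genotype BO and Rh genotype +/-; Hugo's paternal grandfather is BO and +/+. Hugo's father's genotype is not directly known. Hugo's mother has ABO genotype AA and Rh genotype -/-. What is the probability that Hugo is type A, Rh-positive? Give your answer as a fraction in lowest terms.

3/8

Hugo's father's ABO genotype from BO × BO: 1/4 BB, 1/2 BO, 1/4 OO.
Crossing each possibility with the mother AA and summing P(type A): 1/4·0 + 1/2·1/2 + 1/4·1 = 1/2.
Similarly for Rh via the father's Rh distribution: P(Rh+) = 3/4.
Independent loci: 1/2 × 3/4 = 3/8.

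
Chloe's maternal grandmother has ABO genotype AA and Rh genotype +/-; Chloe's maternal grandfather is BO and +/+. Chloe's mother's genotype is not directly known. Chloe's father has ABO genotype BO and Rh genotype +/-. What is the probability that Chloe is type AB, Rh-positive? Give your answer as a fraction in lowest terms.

Chloe's mother's ABO genotype from AA × BO: 1/2 AB, 1/2 AO.
Crossing each possibility with the father BO and summing P(type AB): 1/2·1/4 + 1/2·1/4 = 1/4.
Similarly for Rh via the mother's Rh distribution: P(Rh+) = 7/8.
Independent loci: 1/4 × 7/8 = 7/32.

7/32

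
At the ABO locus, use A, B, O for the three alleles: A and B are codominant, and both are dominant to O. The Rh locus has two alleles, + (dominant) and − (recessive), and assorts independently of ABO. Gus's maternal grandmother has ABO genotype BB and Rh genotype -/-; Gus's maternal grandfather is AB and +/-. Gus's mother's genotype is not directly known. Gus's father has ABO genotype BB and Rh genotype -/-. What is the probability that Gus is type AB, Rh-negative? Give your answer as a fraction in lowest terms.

Gus's mother's ABO genotype from BB × AB: 1/2 AB, 1/2 BB.
Crossing each possibility with the father BB and summing P(type AB): 1/2·1/2 + 1/2·0 = 1/4.
Similarly for Rh via the mother's Rh distribution: P(Rh-) = 3/4.
Independent loci: 1/4 × 3/4 = 3/16.

3/16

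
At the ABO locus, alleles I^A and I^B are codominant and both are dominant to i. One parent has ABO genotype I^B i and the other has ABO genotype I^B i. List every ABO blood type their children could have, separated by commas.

Gametes from I^B i × I^B i give offspring ABO genotypes I^B I^B, I^B i, i i, i.e. phenotypes O, B.

O, B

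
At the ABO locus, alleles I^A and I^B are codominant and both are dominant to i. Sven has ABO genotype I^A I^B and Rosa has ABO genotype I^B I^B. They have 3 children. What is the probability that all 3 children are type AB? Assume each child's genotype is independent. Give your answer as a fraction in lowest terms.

1/8

ABO cross I^A I^B × I^B I^B → 1/2 B, 1/2 AB.
So P(type AB) = 1/2 per child.
All 3 independent: (1/2)^3 = 1/8.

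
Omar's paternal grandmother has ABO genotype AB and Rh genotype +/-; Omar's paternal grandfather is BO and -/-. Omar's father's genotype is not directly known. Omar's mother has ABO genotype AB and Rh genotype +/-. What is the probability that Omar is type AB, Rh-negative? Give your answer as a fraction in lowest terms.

Omar's father's ABO genotype from AB × BO: 1/4 AB, 1/4 AO, 1/4 BB, 1/4 BO.
Crossing each possibility with the mother AB and summing P(type AB): 1/4·1/2 + 1/4·1/4 + 1/4·1/2 + 1/4·1/4 = 3/8.
Similarly for Rh via the father's Rh distribution: P(Rh-) = 3/8.
Independent loci: 3/8 × 3/8 = 9/64.

9/64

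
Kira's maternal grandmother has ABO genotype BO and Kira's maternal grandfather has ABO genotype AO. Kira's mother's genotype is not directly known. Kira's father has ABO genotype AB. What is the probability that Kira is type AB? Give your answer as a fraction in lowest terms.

Kira's mother's ABO genotype from BO × AO: 1/4 AB, 1/4 AO, 1/4 BO, 1/4 OO.
Crossing each possibility with the father AB and summing P(type AB): 1/4·1/2 + 1/4·1/4 + 1/4·1/4 + 1/4·0 = 1/4.

1/4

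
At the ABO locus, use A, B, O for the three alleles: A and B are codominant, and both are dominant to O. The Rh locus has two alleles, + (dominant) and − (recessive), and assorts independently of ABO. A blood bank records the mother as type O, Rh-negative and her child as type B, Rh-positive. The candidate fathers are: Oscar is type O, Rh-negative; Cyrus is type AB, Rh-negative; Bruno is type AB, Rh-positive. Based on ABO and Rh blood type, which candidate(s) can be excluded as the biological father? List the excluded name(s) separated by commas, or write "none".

Oscar, Cyrus

A candidate is excluded only if no genotype consistent with his phenotype could produce a type B, Rh-positive child with a type O, Rh-negative mother.
Oscar (type O, Rh-): no genotype consistent with that phenotype can produce a type-B Rh+ child with a type-O mother.
Cyrus (type AB, Rh-): no genotype consistent with that phenotype can produce a type-B Rh+ child with a type-O mother.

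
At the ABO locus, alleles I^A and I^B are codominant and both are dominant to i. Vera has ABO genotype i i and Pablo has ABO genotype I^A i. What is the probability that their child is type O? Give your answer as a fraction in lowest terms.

ABO cross i i × I^A i → offspring phenotypes: 1/2 O, 1/2 A.
So P(type O) = 1/2.

1/2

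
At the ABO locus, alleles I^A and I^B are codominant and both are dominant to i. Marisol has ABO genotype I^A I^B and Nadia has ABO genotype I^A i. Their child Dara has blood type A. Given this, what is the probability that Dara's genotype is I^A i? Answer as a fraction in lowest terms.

1/2

Cross I^A I^B × I^A i → 1/4 I^A I^A, 1/4 I^A I^B, 1/4 I^A i, 1/4 I^B i.
Type-A genotypes among offspring: I^A I^A (1/4), I^A i (1/4); total 1/2.
P(I^A i | type A) = (1/4) / (1/2) = 1/2.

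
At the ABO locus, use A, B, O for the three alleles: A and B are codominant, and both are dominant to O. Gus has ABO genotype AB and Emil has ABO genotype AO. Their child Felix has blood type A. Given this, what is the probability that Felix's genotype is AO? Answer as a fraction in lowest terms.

1/2

Cross AB × AO → 1/4 AA, 1/4 AB, 1/4 AO, 1/4 BO.
Type-A genotypes among offspring: AA (1/4), AO (1/4); total 1/2.
P(AO | type A) = (1/4) / (1/2) = 1/2.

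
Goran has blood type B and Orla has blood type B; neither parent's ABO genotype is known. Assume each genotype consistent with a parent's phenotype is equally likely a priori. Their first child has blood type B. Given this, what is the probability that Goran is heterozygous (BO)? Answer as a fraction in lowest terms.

Possible genotypes: Goran ∈ {BB, BO}; Orla ∈ {BB, BO}.
Weight each parental genotype pair by prior × P(type-B child):
  BB × BB: posterior weight 4/15.
  BB × BO: posterior weight 4/15.
  BO × BB: posterior weight 4/15.
  BO × BO: posterior weight 1/5.
Sum the posterior weight over pairs where Goran is BO: 7/15.

7/15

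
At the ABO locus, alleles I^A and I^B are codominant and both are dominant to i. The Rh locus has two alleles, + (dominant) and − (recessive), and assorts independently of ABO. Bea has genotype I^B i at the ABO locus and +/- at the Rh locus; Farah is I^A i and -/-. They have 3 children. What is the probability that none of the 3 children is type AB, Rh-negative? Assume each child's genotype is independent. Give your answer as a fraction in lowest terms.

ABO cross I^B i × I^A i → 1/4 O, 1/4 A, 1/4 B, 1/4 AB.
Rh cross +/- × -/- → 1/2 Rh+, 1/2 Rh-; so P(type AB, Rh-negative) = 1/4 × 1/2 = 1/8 per child.
P(not type AB, Rh-negative) = 7/8 for one child; (7/8)^3 = 343/512.

343/512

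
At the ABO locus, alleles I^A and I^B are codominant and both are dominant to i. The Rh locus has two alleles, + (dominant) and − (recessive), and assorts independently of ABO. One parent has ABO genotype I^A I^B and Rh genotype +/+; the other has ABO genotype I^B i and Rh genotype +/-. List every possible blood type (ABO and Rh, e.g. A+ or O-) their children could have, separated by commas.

Gametes from I^A I^B × I^B i give offspring ABO genotypes I^A I^B, I^A i, I^B I^B, I^B i, i.e. phenotypes A, B, AB.
Rh cross +/+ × +/- → phenotypes Rh+.
Combining independently: A+, B+, AB+.

A+, B+, AB+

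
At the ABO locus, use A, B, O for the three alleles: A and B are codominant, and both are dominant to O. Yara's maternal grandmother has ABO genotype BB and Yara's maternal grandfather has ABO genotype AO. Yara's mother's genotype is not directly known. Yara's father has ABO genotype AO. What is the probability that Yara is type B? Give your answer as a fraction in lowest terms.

1/4

Yara's mother's ABO genotype from BB × AO: 1/2 AB, 1/2 BO.
Crossing each possibility with the father AO and summing P(type B): 1/2·1/4 + 1/2·1/4 = 1/4.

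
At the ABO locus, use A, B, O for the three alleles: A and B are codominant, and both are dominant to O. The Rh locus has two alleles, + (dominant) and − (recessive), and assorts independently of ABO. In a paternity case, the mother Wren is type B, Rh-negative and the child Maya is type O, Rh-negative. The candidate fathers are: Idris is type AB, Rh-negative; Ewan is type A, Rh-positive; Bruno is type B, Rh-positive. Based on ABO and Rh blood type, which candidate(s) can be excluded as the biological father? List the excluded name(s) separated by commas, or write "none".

Idris

A candidate is excluded only if no genotype consistent with his phenotype could produce a type O, Rh-negative child with a type B, Rh-negative mother.
Idris (type AB, Rh-): no genotype consistent with that phenotype can produce a type-O Rh- child with a type-B mother.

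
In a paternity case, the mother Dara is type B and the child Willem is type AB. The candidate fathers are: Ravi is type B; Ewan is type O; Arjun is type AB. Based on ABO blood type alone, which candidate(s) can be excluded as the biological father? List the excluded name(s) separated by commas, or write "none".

Ravi, Ewan

A candidate is excluded only if no genotype consistent with his phenotype could produce a type AB child with a type B mother.
Ravi (type B): no genotype consistent with that phenotype can produce a type-AB child with a type-B mother.
Ewan (type O): no genotype consistent with that phenotype can produce a type-AB child with a type-B mother.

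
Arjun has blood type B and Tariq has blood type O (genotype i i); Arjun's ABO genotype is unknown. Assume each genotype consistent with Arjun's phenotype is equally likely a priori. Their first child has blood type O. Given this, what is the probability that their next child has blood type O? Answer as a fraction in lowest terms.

Possible genotypes: Arjun ∈ {I^B I^B, I^B i}; Tariq ∈ {i i}.
Weight each parental genotype pair by prior × P(type-O child):
  I^B i × i i: posterior weight 1; P(next child type O) = 1/2.
Weighted sum = 1/2.

1/2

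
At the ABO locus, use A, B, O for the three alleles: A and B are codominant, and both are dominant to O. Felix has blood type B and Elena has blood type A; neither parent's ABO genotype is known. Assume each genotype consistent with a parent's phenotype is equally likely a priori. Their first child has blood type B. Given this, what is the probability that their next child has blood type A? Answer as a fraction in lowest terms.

1/12

Possible genotypes: Felix ∈ {BB, BO}; Elena ∈ {AA, AO}.
Weight each parental genotype pair by prior × P(type-B child):
  BB × AO: posterior weight 2/3; P(next child type A) = 0.
  BO × AO: posterior weight 1/3; P(next child type A) = 1/4.
Weighted sum = 1/12.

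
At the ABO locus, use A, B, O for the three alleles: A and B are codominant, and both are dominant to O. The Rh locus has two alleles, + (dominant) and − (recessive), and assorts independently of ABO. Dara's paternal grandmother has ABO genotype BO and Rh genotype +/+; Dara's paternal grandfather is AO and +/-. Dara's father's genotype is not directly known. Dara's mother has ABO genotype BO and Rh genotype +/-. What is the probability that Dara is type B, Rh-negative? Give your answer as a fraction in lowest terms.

1/16

Dara's father's ABO genotype from BO × AO: 1/4 AB, 1/4 AO, 1/4 BO, 1/4 OO.
Crossing each possibility with the mother BO and summing P(type B): 1/4·1/2 + 1/4·1/4 + 1/4·3/4 + 1/4·1/2 = 1/2.
Similarly for Rh via the father's Rh distribution: P(Rh-) = 1/8.
Independent loci: 1/2 × 1/8 = 1/16.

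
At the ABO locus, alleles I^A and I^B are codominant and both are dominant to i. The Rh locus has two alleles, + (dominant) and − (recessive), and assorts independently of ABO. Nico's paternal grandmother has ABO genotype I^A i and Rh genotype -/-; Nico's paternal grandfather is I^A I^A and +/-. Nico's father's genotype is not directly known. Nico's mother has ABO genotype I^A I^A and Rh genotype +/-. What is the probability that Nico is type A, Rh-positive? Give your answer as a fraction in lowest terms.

Nico's father's ABO genotype from I^A i × I^A I^A: 1/2 I^A I^A, 1/2 I^A i.
Crossing each possibility with the mother I^A I^A and summing P(type A): 1/2·1 + 1/2·1 = 1.
Similarly for Rh via the father's Rh distribution: P(Rh+) = 5/8.
Independent loci: 1 × 5/8 = 5/8.

5/8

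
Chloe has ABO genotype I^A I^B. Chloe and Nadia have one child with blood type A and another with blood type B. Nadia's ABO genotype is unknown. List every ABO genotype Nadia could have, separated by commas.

For each candidate genotype of Nadia, check whether crossing it with I^A I^B can produce every observed child phenotype.
  I^A I^A → possible child types {A, AB} ✗
  I^A I^B → possible child types {A, B, AB} ✓
  I^A i → possible child types {A, B, AB} ✓
  I^B I^B → possible child types {B, AB} ✗
  I^B i → possible child types {A, B, AB} ✓
  i i → possible child types {A, B} ✓

I^A I^B, I^A i, I^B i, i i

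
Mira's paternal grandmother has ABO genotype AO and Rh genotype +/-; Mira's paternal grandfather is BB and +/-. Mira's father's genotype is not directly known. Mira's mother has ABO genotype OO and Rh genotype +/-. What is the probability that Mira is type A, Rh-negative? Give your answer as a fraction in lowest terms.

1/16

Mira's father's ABO genotype from AO × BB: 1/2 AB, 1/2 BO.
Crossing each possibility with the mother OO and summing P(type A): 1/2·1/2 + 1/2·0 = 1/4.
Similarly for Rh via the father's Rh distribution: P(Rh-) = 1/4.
Independent loci: 1/4 × 1/4 = 1/16.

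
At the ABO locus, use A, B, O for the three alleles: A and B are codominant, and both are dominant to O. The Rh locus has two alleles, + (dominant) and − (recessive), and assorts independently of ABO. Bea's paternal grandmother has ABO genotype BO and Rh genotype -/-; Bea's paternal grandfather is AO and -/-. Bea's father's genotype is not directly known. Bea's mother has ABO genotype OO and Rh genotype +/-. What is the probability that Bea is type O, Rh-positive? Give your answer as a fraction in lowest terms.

1/4

Bea's father's ABO genotype from BO × AO: 1/4 AB, 1/4 AO, 1/4 BO, 1/4 OO.
Crossing each possibility with the mother OO and summing P(type O): 1/4·0 + 1/4·1/2 + 1/4·1/2 + 1/4·1 = 1/2.
Similarly for Rh via the father's Rh distribution: P(Rh+) = 1/2.
Independent loci: 1/2 × 1/2 = 1/4.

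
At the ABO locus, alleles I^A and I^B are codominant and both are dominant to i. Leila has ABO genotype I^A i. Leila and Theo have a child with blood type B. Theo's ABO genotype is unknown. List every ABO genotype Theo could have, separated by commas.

For each candidate genotype of Theo, check whether crossing it with I^A i can produce every observed child phenotype.
  I^A I^A → possible child types {A} ✗
  I^A I^B → possible child types {A, B, AB} ✓
  I^A i → possible child types {O, A} ✗
  I^B I^B → possible child types {B, AB} ✓
  I^B i → possible child types {O, A, B, AB} ✓
  i i → possible child types {O, A} ✗

I^A I^B, I^B I^B, I^B i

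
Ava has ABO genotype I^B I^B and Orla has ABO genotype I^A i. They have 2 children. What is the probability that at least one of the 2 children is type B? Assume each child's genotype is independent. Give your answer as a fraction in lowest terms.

3/4

ABO cross I^B I^B × I^A i → 1/2 B, 1/2 AB.
So P(type B) = 1/2 per child.
P(none) = (1/2)^2 = 1/4; P(at least one) = 1 − 1/4 = 3/4.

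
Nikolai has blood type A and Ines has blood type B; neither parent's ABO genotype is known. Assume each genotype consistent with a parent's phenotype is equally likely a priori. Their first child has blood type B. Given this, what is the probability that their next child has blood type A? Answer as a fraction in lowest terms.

1/12

Possible genotypes: Nikolai ∈ {I^A I^A, I^A i}; Ines ∈ {I^B I^B, I^B i}.
Weight each parental genotype pair by prior × P(type-B child):
  I^A i × I^B I^B: posterior weight 2/3; P(next child type A) = 0.
  I^A i × I^B i: posterior weight 1/3; P(next child type A) = 1/4.
Weighted sum = 1/12.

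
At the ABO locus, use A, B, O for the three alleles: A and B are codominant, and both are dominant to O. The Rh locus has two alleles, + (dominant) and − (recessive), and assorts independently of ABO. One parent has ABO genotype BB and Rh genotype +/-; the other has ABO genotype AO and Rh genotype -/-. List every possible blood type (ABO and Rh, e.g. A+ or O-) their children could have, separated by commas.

B+, B-, AB+, AB-

Gametes from BB × AO give offspring ABO genotypes AB, BO, i.e. phenotypes B, AB.
Rh cross +/- × -/- → phenotypes Rh+, Rh-.
Combining independently: B+, B-, AB+, AB-.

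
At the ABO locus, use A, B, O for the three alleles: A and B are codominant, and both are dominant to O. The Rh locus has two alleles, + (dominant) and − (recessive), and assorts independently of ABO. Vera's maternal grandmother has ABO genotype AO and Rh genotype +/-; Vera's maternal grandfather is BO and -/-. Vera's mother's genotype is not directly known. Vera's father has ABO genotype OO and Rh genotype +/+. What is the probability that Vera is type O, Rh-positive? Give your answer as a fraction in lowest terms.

Vera's mother's ABO genotype from AO × BO: 1/4 AB, 1/4 AO, 1/4 BO, 1/4 OO.
Crossing each possibility with the father OO and summing P(type O): 1/4·0 + 1/4·1/2 + 1/4·1/2 + 1/4·1 = 1/2.
Similarly for Rh via the mother's Rh distribution: P(Rh+) = 1.
Independent loci: 1/2 × 1 = 1/2.

1/2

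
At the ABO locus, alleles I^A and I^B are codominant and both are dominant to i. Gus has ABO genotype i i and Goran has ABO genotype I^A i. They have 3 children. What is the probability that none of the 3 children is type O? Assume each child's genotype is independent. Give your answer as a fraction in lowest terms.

ABO cross i i × I^A i → 1/2 O, 1/2 A.
So P(type O) = 1/2 per child.
P(not type O) = 1/2 for one child; (1/2)^3 = 1/8.

1/8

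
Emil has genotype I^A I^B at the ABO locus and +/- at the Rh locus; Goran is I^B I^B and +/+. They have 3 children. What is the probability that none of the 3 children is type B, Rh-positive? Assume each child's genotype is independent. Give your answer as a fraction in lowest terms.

ABO cross I^A I^B × I^B I^B → 1/2 B, 1/2 AB.
Rh cross +/- × +/+ → 1 Rh+; so P(type B, Rh-positive) = 1/2 × 1 = 1/2 per child.
P(not type B, Rh-positive) = 1/2 for one child; (1/2)^3 = 1/8.

1/8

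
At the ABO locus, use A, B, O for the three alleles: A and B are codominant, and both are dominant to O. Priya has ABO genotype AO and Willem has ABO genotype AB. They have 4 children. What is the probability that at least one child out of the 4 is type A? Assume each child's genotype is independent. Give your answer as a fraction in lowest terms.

ABO cross AO × AB → 1/2 A, 1/4 B, 1/4 AB.
So P(type A) = 1/2 per child.
P(none) = (1/2)^4 = 1/16; P(at least one) = 1 − 1/16 = 15/16.

15/16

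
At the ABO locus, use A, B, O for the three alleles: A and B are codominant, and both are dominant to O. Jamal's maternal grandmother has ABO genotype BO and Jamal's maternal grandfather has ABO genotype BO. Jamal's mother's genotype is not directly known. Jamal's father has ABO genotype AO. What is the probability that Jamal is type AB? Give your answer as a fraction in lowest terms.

Jamal's mother's ABO genotype from BO × BO: 1/4 BB, 1/2 BO, 1/4 OO.
Crossing each possibility with the father AO and summing P(type AB): 1/4·1/2 + 1/2·1/4 + 1/4·0 = 1/4.

1/4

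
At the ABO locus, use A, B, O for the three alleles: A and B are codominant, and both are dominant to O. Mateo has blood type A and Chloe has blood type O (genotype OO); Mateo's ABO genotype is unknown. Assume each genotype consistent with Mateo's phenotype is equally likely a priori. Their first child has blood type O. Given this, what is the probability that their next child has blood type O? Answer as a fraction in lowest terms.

Possible genotypes: Mateo ∈ {AA, AO}; Chloe ∈ {OO}.
Weight each parental genotype pair by prior × P(type-O child):
  AO × OO: posterior weight 1; P(next child type O) = 1/2.
Weighted sum = 1/2.

1/2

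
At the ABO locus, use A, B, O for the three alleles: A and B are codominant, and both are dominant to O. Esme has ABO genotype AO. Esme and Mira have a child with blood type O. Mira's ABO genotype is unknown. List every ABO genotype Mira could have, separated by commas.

AO, BO, OO

For each candidate genotype of Mira, check whether crossing it with AO can produce every observed child phenotype.
  AA → possible child types {A} ✗
  AB → possible child types {A, B, AB} ✗
  AO → possible child types {O, A} ✓
  BB → possible child types {B, AB} ✗
  BO → possible child types {O, A, B, AB} ✓
  OO → possible child types {O, A} ✓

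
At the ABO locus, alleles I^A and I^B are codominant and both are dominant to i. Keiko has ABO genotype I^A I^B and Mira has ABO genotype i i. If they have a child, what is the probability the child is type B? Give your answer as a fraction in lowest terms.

1/2

ABO cross I^A I^B × i i → offspring phenotypes: 1/2 A, 1/2 B.
So P(type B) = 1/2.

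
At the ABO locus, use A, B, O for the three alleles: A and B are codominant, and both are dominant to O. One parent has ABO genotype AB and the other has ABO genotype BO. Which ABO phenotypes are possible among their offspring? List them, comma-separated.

A, B, AB

Gametes from AB × BO give offspring ABO genotypes AB, AO, BB, BO, i.e. phenotypes A, B, AB.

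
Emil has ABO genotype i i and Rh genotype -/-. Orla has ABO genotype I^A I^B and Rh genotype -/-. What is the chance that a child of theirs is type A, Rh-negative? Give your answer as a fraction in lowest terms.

ABO cross i i × I^A I^B → offspring phenotypes: 1/2 A, 1/2 B.
Rh cross -/- × -/- → 1 Rh-.
Independent loci: P(type A, Rh-negative) = 1/2 × 1 = 1/2.

1/2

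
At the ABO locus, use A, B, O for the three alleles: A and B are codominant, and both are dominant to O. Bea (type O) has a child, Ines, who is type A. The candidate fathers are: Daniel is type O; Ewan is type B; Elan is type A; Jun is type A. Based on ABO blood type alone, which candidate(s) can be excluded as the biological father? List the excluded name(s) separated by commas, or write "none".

Daniel, Ewan

A candidate is excluded only if no genotype consistent with his phenotype could produce a type A child with a type O mother.
Daniel (type O): no genotype consistent with that phenotype can produce a type-A child with a type-O mother.
Ewan (type B): no genotype consistent with that phenotype can produce a type-A child with a type-O mother.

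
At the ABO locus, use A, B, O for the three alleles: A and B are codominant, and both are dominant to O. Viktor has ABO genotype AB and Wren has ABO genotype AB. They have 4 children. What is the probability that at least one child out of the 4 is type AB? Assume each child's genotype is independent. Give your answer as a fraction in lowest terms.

ABO cross AB × AB → 1/4 A, 1/4 B, 1/2 AB.
So P(type AB) = 1/2 per child.
P(none) = (1/2)^4 = 1/16; P(at least one) = 1 − 1/16 = 15/16.

15/16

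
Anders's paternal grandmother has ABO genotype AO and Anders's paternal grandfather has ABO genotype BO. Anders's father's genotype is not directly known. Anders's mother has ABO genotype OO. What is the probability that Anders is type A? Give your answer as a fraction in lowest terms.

1/4

Anders's father's ABO genotype from AO × BO: 1/4 AB, 1/4 AO, 1/4 BO, 1/4 OO.
Crossing each possibility with the mother OO and summing P(type A): 1/4·1/2 + 1/4·1/2 + 1/4·0 + 1/4·0 = 1/4.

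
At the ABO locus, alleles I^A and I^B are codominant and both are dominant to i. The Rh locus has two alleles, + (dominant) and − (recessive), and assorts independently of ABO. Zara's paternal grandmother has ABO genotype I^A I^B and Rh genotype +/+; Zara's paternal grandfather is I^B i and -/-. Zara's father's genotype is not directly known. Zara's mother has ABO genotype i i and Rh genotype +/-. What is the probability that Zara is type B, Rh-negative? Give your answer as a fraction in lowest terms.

1/8

Zara's father's ABO genotype from I^A I^B × I^B i: 1/4 I^A I^B, 1/4 I^A i, 1/4 I^B I^B, 1/4 I^B i.
Crossing each possibility with the mother i i and summing P(type B): 1/4·1/2 + 1/4·0 + 1/4·1 + 1/4·1/2 = 1/2.
Similarly for Rh via the father's Rh distribution: P(Rh-) = 1/4.
Independent loci: 1/2 × 1/4 = 1/8.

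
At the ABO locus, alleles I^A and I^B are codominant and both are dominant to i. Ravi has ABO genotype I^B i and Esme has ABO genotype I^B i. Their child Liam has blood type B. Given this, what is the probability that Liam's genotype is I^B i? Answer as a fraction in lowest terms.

2/3

Cross I^B i × I^B i → 1/4 I^B I^B, 1/2 I^B i, 1/4 i i.
Type-B genotypes among offspring: I^B I^B (1/4), I^B i (1/2); total 3/4.
P(I^B i | type B) = (1/2) / (3/4) = 2/3.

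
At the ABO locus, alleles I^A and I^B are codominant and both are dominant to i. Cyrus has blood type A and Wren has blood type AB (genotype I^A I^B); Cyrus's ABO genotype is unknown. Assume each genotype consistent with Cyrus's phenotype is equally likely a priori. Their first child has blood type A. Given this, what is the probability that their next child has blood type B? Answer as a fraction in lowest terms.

Possible genotypes: Cyrus ∈ {I^A I^A, I^A i}; Wren ∈ {I^A I^B}.
Weight each parental genotype pair by prior × P(type-A child):
  I^A I^A × I^A I^B: posterior weight 1/2; P(next child type B) = 0.
  I^A i × I^A I^B: posterior weight 1/2; P(next child type B) = 1/4.
Weighted sum = 1/8.

1/8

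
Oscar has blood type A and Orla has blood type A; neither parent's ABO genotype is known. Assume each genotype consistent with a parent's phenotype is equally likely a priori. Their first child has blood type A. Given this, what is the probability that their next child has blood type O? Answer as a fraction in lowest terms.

1/20

Possible genotypes: Oscar ∈ {I^A I^A, I^A i}; Orla ∈ {I^A I^A, I^A i}.
Weight each parental genotype pair by prior × P(type-A child):
  I^A I^A × I^A I^A: posterior weight 4/15; P(next child type O) = 0.
  I^A I^A × I^A i: posterior weight 4/15; P(next child type O) = 0.
  I^A i × I^A I^A: posterior weight 4/15; P(next child type O) = 0.
  I^A i × I^A i: posterior weight 1/5; P(next child type O) = 1/4.
Weighted sum = 1/20.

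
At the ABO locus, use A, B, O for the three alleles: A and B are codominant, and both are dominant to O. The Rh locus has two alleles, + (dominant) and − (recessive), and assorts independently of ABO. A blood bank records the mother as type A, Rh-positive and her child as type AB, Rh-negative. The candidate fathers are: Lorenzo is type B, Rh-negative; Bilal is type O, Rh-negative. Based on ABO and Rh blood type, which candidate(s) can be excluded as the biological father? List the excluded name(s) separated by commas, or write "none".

Bilal

A candidate is excluded only if no genotype consistent with his phenotype could produce a type AB, Rh-negative child with a type A, Rh-positive mother.
Bilal (type O, Rh-): no genotype consistent with that phenotype can produce a type-AB Rh- child with a type-A mother.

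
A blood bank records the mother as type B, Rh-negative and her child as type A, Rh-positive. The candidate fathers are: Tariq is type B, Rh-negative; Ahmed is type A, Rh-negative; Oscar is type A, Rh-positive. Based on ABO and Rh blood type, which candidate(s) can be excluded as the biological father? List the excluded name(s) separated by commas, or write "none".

A candidate is excluded only if no genotype consistent with his phenotype could produce a type A, Rh-positive child with a type B, Rh-negative mother.
Tariq (type B, Rh-): no genotype consistent with that phenotype can produce a type-A Rh+ child with a type-B mother.
Ahmed (type A, Rh-): no genotype consistent with that phenotype can produce a type-A Rh+ child with a type-B mother.

Tariq, Ahmed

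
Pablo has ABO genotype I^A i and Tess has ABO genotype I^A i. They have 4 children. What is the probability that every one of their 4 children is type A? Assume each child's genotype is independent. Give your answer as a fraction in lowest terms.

ABO cross I^A i × I^A i → 1/4 O, 3/4 A.
So P(type A) = 3/4 per child.
All 4 independent: (3/4)^4 = 81/256.

81/256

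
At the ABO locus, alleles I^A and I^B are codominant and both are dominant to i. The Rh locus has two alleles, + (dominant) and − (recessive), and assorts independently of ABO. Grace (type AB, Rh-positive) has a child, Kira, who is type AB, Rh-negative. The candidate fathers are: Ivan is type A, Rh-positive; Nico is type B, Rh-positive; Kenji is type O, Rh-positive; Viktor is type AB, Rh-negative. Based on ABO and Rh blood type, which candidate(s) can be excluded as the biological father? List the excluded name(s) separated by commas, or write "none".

Kenji

A candidate is excluded only if no genotype consistent with his phenotype could produce a type AB, Rh-negative child with a type AB, Rh-positive mother.
Kenji (type O, Rh+): no genotype consistent with that phenotype can produce a type-AB Rh- child with a type-AB mother.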